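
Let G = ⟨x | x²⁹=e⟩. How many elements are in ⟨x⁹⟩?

|⟨x⁹⟩| equals the order of x⁹. Compute successive powers until reaching e:
  (x⁹)¹ = x⁹, (x⁹)² = x¹⁸, (x⁹)³ = x²⁷, (x⁹)⁴ = x⁷, (x⁹)⁵ = x¹⁶, (x⁹)⁶ = x²⁵, (x⁹)⁷ = x⁵, (x⁹)⁸ = x¹⁴, (x⁹)⁹ = x²³, (x⁹)¹⁰ = x³, (x⁹)¹¹ = x¹², (x⁹)¹² = x²¹, (x⁹)¹³ = x, (x⁹)¹⁴ = x¹⁰, (x⁹)¹⁵ = x¹⁹, (x⁹)¹⁶ = x²⁸, (x⁹)¹⁷ = x⁸, (x⁹)¹⁸ = x¹⁷, (x⁹)¹⁹ = x²⁶, (x⁹)²⁰ = x⁶, (x⁹)²¹ = x¹⁵, (x⁹)²² = x²⁴, (x⁹)²³ = x⁴, (x⁹)²⁴ = x¹³, (x⁹)²⁵ = x²², (x⁹)²⁶ = x², (x⁹)²⁷ = x¹¹, (x⁹)²⁸ = x²⁰, (x⁹)²⁹ = e.
The smallest positive k with (x⁹)ᵏ = e is 29, so |⟨x⁹⟩| = 29.

Answer: 29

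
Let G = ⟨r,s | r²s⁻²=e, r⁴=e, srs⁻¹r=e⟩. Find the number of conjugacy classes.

The conjugacy classes (representative and size) are:
  [e] (size 1), [r³] (size 2), [r²] (size 1), [s⁻¹] (size 2), [rs] (size 2).
Class equation: 1 + 2 + 1 + 2 + 2 = 8 = |G|. So G has 5 conjugacy classes.

Answer: 5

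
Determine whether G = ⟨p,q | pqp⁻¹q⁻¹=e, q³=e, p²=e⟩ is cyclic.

|G| = 6. The element pq has order 6 (its powers give 6 distinct elements), so ⟨pq⟩ = G and G is cyclic.

Answer: Yes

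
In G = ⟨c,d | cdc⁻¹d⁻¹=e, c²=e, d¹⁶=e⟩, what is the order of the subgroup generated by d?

|⟨d⟩| equals the order of d. Compute successive powers until reaching e:
  d¹ = d, d² = d², d³ = d³, d⁴ = d⁴, d⁵ = d⁵, d⁶ = d⁶, d⁷ = d⁷, d⁸ = d⁸, d⁹ = d⁹, d¹⁰ = d¹⁰, d¹¹ = d¹¹, d¹² = d¹², d¹³ = d¹³, d¹⁴ = d¹⁴, d¹⁵ = d¹⁵, d¹⁶ = e.
The smallest positive k with dᵏ = e is 16, so |⟨d⟩| = 16.

Answer: 16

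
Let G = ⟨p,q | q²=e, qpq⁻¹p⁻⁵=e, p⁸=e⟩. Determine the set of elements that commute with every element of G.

An element z ∈ Z(G) iff z commutes with every generator.
For example p² is central: (p²)·p = p³ = p·(p²); (p²)·q = p²q = q·(p²).
Whereas p ∉ Z(G) since p·q = pq ≠ p⁵q = q·p.
Checking each of the 16 elements this way gives Z(G) = {e, p², p⁴, p⁶}, of order 4.

Answer: {e, p², p⁴, p⁶}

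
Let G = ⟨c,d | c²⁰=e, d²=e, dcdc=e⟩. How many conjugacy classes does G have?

The conjugacy classes (representative and size) are:
  [e] (size 1), [c] (size 2), [c¹⁸] (size 2), [c³] (size 2), [c⁴] (size 2), [c¹⁵] (size 2), [c¹⁴] (size 2), [c⁷] (size 2), [c¹²] (size 2), [c¹¹] (size 2), [c¹⁰] (size 1), [c¹⁸d] (size 10), [c⁵d] (size 10).
Class equation: 1 + 2 + 2 + 2 + 2 + 2 + 2 + 2 + 2 + 2 + 1 + 10 + 10 = 40 = |G|. So G has 13 conjugacy classes.

Answer: 13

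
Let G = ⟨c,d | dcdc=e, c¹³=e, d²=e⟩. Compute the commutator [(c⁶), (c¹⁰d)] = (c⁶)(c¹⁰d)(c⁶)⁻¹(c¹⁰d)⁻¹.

[(c⁶), (c¹⁰d)] = (c⁶)·(c¹⁰d)·(c⁶)⁻¹·(c¹⁰d)⁻¹.
  (c⁶) · (c¹⁰d) = c³d
  (c³d) · (c⁷) = c⁹d
  (c⁹d) · (c¹⁰d) = c¹²

Answer: c¹²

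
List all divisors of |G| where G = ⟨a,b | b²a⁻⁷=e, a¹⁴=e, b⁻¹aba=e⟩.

|G| = 28 = 2² · 7. By Lagrange's theorem the order of any subgroup divides 28; the divisors of 28 are 1, 2, 4, 7, 14, 28.

Answer: 1, 2, 4, 7, 14, 28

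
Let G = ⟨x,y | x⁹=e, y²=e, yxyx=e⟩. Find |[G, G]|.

G' = [G, G] is generated by all commutators. The generator-pair commutators are: [x, y] = x².
The subgroup they normally generate is {e, x, x², x³, x⁴, x⁵, x⁶, x⁷, x⁸}, of order 9.
Check: |G/G'| = 18/9 = 2 is the order of the abelianisation.

Answer: 9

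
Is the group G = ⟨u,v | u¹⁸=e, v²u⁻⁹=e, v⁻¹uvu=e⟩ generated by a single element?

Every cyclic group is abelian. But u·v = uv while v·u = u⁸v⁻¹, so u·v ≠ v·u and G is not abelian. Hence G is not cyclic.

Answer: No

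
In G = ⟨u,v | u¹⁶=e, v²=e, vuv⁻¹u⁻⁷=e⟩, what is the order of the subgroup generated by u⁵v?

|⟨u⁵v⟩| equals the order of u⁵v. Compute successive powers until reaching e:
  (u⁵v)¹ = u⁵v, (u⁵v)² = u⁸, (u⁵v)³ = u¹³v, (u⁵v)⁴ = e.
The smallest positive k with (u⁵v)ᵏ = e is 4, so |⟨u⁵v⟩| = 4.

Answer: 4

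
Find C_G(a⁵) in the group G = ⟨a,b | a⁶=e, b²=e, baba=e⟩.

⟨a⁵⟩ ⊆ C_G(a⁵) since powers of a⁵ commute with a⁵; so |C_G(a⁵)| ≥ |⟨a⁵⟩| = 6.
By orbit–stabilizer, |C_G(a⁵)| = |G| / |conj. class of a⁵| = 12 / 2 = 6.
The 6 elements commuting with a⁵ are {e, a, a², a³, a⁴, a⁵}.

Answer: {e, a, a², a³, a⁴, a⁵}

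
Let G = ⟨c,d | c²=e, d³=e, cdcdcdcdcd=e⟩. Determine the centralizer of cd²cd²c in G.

⟨cd²cd²c⟩ ⊆ C_G(cd²cd²c) since powers of cd²cd²c commute with cd²cd²c; so |C_G(cd²cd²c)| ≥ |⟨cd²cd²c⟩| = 5.
By orbit–stabilizer, |C_G(cd²cd²c)| = |G| / |conj. class of cd²cd²c| = 60 / 12 = 5.
The 5 elements commuting with cd²cd²c are {e, cdcdc, cd²cd²c, cdcd²cdc, cd²cdcd²c}.

Answer: {e, cdcdc, cd²cd²c, cdcd²cdc, cd²cdcd²c}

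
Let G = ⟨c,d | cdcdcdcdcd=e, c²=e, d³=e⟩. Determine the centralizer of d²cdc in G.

⟨d²cdc⟩ ⊆ C_G(d²cdc) since powers of d²cdc commute with d²cdc; so |C_G(d²cdc)| ≥ |⟨d²cdc⟩| = 5.
By orbit–stabilizer, |C_G(d²cdc)| = |G| / |conj. class of d²cdc| = 60 / 12 = 5.
The 5 elements commuting with d²cdc are {e, d²cdc, cd²cd, d²cdcd²cdc, cd²cdcd²cd}.

Answer: {e, d²cdc, cd²cd, d²cdcd²cdc, cd²cdcd²cd}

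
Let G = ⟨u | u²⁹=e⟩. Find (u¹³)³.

Compute successive powers of (u¹³), reducing at each step:
  (u¹³)²: (u¹³) · u¹³ = u²⁶
  (u¹³)³: (u²⁶) · u¹³ = u¹⁰

Answer: u¹⁰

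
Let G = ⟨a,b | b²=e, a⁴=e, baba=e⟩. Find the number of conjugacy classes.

The conjugacy classes (representative and size) are:
  [e] (size 1), [a] (size 2), [a²] (size 1), [a²b] (size 2), [a³b] (size 2).
Class equation: 1 + 2 + 1 + 2 + 2 = 8 = |G|. So G has 5 conjugacy classes.

Answer: 5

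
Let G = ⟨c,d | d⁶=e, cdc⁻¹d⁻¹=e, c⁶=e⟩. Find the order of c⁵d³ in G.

Compute successive powers until reaching e:
  (c⁵d³)¹ = c⁵d³, (c⁵d³)² = c⁴, (c⁵d³)³ = c³d³, (c⁵d³)⁴ = c², (c⁵d³)⁵ = cd³, (c⁵d³)⁶ = e.
The smallest positive k with (c⁵d³)ᵏ = e is 6.

Answer: 6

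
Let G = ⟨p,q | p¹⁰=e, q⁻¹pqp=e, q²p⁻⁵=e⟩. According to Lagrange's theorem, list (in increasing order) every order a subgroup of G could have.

|G| = 20 = 2² · 5. By Lagrange's theorem the order of any subgroup divides 20; the divisors of 20 are 1, 2, 4, 5, 10, 20.

Answer: 1, 2, 4, 5, 10, 20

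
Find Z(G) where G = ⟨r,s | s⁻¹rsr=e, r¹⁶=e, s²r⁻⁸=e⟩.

An element z ∈ Z(G) iff z commutes with every generator.
For example r⁸ is central: (r⁸)·r = r⁹ = r·(r⁸); (r⁸)·s = s⁻¹ = s·(r⁸).
Whereas r ∉ Z(G) since r·s = rs ≠ r⁷s⁻¹ = s·r.
Checking each of the 32 elements this way gives Z(G) = {e, r⁸}, of order 2.

Answer: {e, r⁸}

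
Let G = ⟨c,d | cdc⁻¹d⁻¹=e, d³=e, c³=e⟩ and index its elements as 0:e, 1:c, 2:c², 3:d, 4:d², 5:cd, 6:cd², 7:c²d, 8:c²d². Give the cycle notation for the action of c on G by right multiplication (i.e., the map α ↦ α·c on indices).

(0 1 2)(3 5 7)(4 6 8)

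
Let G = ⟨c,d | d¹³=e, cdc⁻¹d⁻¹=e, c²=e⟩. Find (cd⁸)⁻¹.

The order of (cd⁸) is 26 (smallest k with (cd⁸)ᵏ = e), so (cd⁸)⁻¹ = (cd⁸)²⁵ = cd⁵.
Check: (cd⁸) · (cd⁵) → (cd⁸) · c = d⁸;   (d⁸) · d⁵ = e, giving e as required.

Answer: cd⁵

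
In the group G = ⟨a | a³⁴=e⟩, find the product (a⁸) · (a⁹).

Compute (a⁸) · (a⁹) by multiplying left to right and reducing via the relations at each step:
  (a⁸) · a⁹ = a¹⁷

Answer: a¹⁷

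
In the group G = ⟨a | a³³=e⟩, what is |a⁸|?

Compute successive powers until reaching e:
  (a⁸)¹ = a⁸, (a⁸)² = a¹⁶, (a⁸)³ = a²⁴, (a⁸)⁴ = a³², (a⁸)⁵ = a⁷, (a⁸)⁶ = a¹⁵, (a⁸)⁷ = a²³, (a⁸)⁸ = a³¹, (a⁸)⁹ = a⁶, (a⁸)¹⁰ = a¹⁴, (a⁸)¹¹ = a²², (a⁸)¹² = a³⁰, (a⁸)¹³ = a⁵, (a⁸)¹⁴ = a¹³, (a⁸)¹⁵ = a²¹, (a⁸)¹⁶ = a²⁹, (a⁸)¹⁷ = a⁴, (a⁸)¹⁸ = a¹², (a⁸)¹⁹ = a²⁰, (a⁸)²⁰ = a²⁸, (a⁸)²¹ = a³, (a⁸)²² = a¹¹, (a⁸)²³ = a¹⁹, (a⁸)²⁴ = a²⁷, (a⁸)²⁵ = a², (a⁸)²⁶ = a¹⁰, (a⁸)²⁷ = a¹⁸, (a⁸)²⁸ = a²⁶, (a⁸)²⁹ = a, (a⁸)³⁰ = a⁹, (a⁸)³¹ = a¹⁷, (a⁸)³² = a²⁵, (a⁸)³³ = e.
The smallest positive k with (a⁸)ᵏ = e is 33.

Answer: 33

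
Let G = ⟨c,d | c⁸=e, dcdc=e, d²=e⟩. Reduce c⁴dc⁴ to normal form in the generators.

Multiply left to right, reducing at each step:
  (c⁴) · d = c⁴d
  (c⁴d) · c⁴ = d

Answer: d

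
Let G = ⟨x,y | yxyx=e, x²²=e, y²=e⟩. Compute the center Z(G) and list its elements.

An element z ∈ Z(G) iff z commutes with every generator.
For example x¹¹ is central: (x¹¹)·x = x¹² = x·(x¹¹); (x¹¹)·y = x¹¹y = y·(x¹¹).
Whereas x ∉ Z(G) since x·y = xy ≠ x²¹y = y·x.
Checking each of the 44 elements this way gives Z(G) = {e, x¹¹}, of order 2.

Answer: {e, x¹¹}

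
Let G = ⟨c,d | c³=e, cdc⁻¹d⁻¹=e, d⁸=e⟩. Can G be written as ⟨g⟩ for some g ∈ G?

|G| = 24. The element cd has order 24 (its powers give 24 distinct elements), so ⟨cd⟩ = G and G is cyclic.

Answer: Yes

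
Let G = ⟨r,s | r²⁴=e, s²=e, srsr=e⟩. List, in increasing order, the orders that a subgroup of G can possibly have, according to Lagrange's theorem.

|G| = 48 = 2⁴ · 3. By Lagrange's theorem the order of any subgroup divides 48; the divisors of 48 are 1, 2, 3, 4, 6, 8, 12, 16, 24, 48.

Answer: 1, 2, 3, 4, 6, 8, 12, 16, 24, 48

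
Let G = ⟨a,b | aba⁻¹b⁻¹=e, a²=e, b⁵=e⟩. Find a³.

Compute successive powers of a, reducing at each step:
  a²: a · a = e
  a³: e · a = a

Answer: a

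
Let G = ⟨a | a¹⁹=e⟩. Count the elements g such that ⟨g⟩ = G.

G is cyclic of order 19. An element generates G iff its order is 19, and a cyclic group of order 19 has exactly φ(19) = 18 such elements.

Answer: 18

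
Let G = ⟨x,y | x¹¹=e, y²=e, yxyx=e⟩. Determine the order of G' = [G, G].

G' = [G, G] is generated by all commutators. The generator-pair commutators are: [x, y] = x².
The subgroup they normally generate is {e, x, x², x³, x⁴, x⁵, x⁶, x⁷, x⁸, x⁹, x¹⁰}, of order 11.
Check: |G/G'| = 22/11 = 2 is the order of the abelianisation.

Answer: 11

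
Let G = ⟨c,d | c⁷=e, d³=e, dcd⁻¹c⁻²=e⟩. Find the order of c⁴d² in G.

Compute successive powers until reaching e:
  (c⁴d²)¹ = c⁴d², (c⁴d²)² = c⁶d, (c⁴d²)³ = e.
The smallest positive k with (c⁴d²)ᵏ = e is 3.

Answer: 3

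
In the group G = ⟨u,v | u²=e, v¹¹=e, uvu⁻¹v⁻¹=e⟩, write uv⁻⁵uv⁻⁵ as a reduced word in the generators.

Multiply left to right, reducing at each step:
  u · v⁻⁵ = uv⁶
  (uv⁶) · u = v⁶
  (v⁶) · v⁻⁵ = v

Answer: v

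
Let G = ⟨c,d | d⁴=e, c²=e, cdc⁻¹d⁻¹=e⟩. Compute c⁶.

Compute successive powers of c, reducing at each step:
  c²: c · c = e
  c³: e · c = c
  c⁴: c · c = e
  c⁵: e · c = c
  c⁶: c · c = e

Answer: e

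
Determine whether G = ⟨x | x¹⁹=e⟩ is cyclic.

|G| = 19. The element x has order 19 (its powers give 19 distinct elements), so ⟨x⟩ = G and G is cyclic.

Answer: Yes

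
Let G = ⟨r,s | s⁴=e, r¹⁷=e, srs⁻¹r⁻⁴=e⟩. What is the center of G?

An element z ∈ Z(G) iff z commutes with every generator.
For example e is central: e·r = r = r·e; e·s = s = s·e.
Whereas r ∉ Z(G) since r·s = rs ≠ r⁴s = s·r.
Checking each of the 68 elements this way gives Z(G) = {e}, of order 1.

Answer: {e}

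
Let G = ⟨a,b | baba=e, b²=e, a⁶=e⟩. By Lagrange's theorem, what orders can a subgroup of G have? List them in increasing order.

|G| = 12 = 2² · 3. By Lagrange's theorem the order of any subgroup divides 12; the divisors of 12 are 1, 2, 3, 4, 6, 12.

Answer: 1, 2, 3, 4, 6, 12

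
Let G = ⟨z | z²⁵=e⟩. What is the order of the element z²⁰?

Compute successive powers until reaching e:
  (z²⁰)¹ = z²⁰, (z²⁰)² = z¹⁵, (z²⁰)³ = z¹⁰, (z²⁰)⁴ = z⁵, (z²⁰)⁵ = e.
The smallest positive k with (z²⁰)ᵏ = e is 5.

Answer: 5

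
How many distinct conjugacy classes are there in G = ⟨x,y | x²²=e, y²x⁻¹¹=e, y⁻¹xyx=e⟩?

The conjugacy classes (representative and size) are:
  [e] (size 1), [x²¹] (size 2), [x²] (size 2), [x³] (size 2), [x¹⁸] (size 2), [x¹⁷] (size 2), [x⁶] (size 2), [x⁷] (size 2), [x⁸] (size 2), [x¹³] (size 2), [x¹²] (size 2), [x¹¹] (size 1), [x¹⁰y] (size 11), [x⁷y] (size 11).
Class equation: 1 + 2 + 2 + 2 + 2 + 2 + 2 + 2 + 2 + 2 + 2 + 1 + 11 + 11 = 44 = |G|. So G has 14 conjugacy classes.

Answer: 14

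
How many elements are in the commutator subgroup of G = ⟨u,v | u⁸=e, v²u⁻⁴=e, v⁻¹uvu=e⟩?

G' = [G, G] is generated by all commutators. The generator-pair commutators are: [u, v] = u².
The subgroup they normally generate is {e, u², u⁴, u⁶}, of order 4.
Check: |G/G'| = 16/4 = 4 is the order of the abelianisation.

Answer: 4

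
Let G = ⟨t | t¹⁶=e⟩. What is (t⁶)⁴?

Compute successive powers of (t⁶), reducing at each step:
  (t⁶)²: (t⁶) · t⁶ = t¹²
  (t⁶)³: (t¹²) · t⁶ = t²
  (t⁶)⁴: (t²) · t⁶ = t⁸

Answer: t⁸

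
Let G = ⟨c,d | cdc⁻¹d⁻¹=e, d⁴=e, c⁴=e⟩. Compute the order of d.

Compute successive powers until reaching e:
  d¹ = d, d² = d², d³ = d³, d⁴ = e.
The smallest positive k with dᵏ = e is 4.

Answer: 4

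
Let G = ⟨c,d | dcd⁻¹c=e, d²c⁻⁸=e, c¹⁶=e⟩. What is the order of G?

Enumerate words in the generators, reducing via the relations: the distinct elements are
  {c, d, e, cd, c², c³, c⁴, c⁵, c⁶, c⁷, c⁸, c⁹, c²d, c³d, c¹², c¹³, c¹¹, c¹⁰, c¹⁴, c¹⁵, c⁴d, c⁵d, c⁶d, c⁷d, d⁻¹, cd⁻¹, c²d⁻¹, c³d⁻¹, c⁴d⁻¹, c⁵d⁻¹, c⁶d⁻¹, c⁷d⁻¹}.
No further products give new elements, so |G| = 32.

Answer: 32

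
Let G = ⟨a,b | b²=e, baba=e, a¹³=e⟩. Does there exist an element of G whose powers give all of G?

Every cyclic group is abelian. But a·b = ab while b·a = a¹²b, so a·b ≠ b·a and G is not abelian. Hence G is not cyclic.

Answer: No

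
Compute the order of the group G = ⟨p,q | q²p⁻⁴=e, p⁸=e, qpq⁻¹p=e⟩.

Enumerate words in the generators, reducing via the relations: the distinct elements are
  {e, p, q, pq, p², p³, p⁴, p⁵, p⁶, p⁷, p²q, p³q, q⁻¹, pq⁻¹, p²q⁻¹, p³q⁻¹}.
No further products give new elements, so |G| = 16.

Answer: 16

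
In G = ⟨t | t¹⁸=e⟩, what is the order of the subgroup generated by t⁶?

|⟨t⁶⟩| equals the order of t⁶. Compute successive powers until reaching e:
  (t⁶)¹ = t⁶, (t⁶)² = t¹², (t⁶)³ = e.
The smallest positive k with (t⁶)ᵏ = e is 3, so |⟨t⁶⟩| = 3.

Answer: 3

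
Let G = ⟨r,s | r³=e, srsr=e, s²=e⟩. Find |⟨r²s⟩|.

|⟨r²s⟩| equals the order of r²s. Compute successive powers until reaching e:
  (r²s)¹ = r²s, (r²s)² = e.
The smallest positive k with (r²s)ᵏ = e is 2, so |⟨r²s⟩| = 2.

Answer: 2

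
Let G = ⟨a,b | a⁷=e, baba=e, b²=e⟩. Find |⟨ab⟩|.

|⟨ab⟩| equals the order of ab. Compute successive powers until reaching e:
  (ab)¹ = ab, (ab)² = e.
The smallest positive k with (ab)ᵏ = e is 2, so |⟨ab⟩| = 2.

Answer: 2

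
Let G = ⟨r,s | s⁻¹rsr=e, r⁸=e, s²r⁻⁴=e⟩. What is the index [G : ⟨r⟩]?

First find ord(r) by computing successive powers:
  r¹ = r, r² = r², r³ = r³, r⁴ = r⁴, r⁵ = r⁵, r⁶ = r⁶, r⁷ = r⁷, r⁸ = e.
So |⟨r⟩| = ord(r) = 8. With |G| = 16, by Lagrange [G : ⟨r⟩] = 16/8 = 2.

Answer: 2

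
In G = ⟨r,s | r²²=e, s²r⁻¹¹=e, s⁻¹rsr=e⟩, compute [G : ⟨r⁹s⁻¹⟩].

First find ord(r⁹s⁻¹) by computing successive powers:
  (r⁹s⁻¹)¹ = r⁹s⁻¹, (r⁹s⁻¹)² = r¹¹, (r⁹s⁻¹)³ = r⁹s, (r⁹s⁻¹)⁴ = e.
So |⟨r⁹s⁻¹⟩| = ord(r⁹s⁻¹) = 4. With |G| = 44, by Lagrange [G : ⟨r⁹s⁻¹⟩] = 44/4 = 11.

Answer: 11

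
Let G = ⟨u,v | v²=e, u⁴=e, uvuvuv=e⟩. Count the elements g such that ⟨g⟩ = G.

⟨g⟩ = G would require ord(g) = |G| = 24, but the maximum element order in G is 4 < 24. So G is not cyclic and no single element generates it: the count is 0.

Answer: 0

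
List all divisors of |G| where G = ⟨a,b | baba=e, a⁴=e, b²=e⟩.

|G| = 8 = 2³. By Lagrange's theorem the order of any subgroup divides 8; the divisors of 8 are 1, 2, 4, 8.

Answer: 1, 2, 4, 8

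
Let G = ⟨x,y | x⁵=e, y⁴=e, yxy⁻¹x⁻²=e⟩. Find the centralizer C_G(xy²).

⟨xy²⟩ ⊆ C_G(xy²) since powers of xy² commute with xy²; so |C_G(xy²)| ≥ |⟨xy²⟩| = 2.
By orbit–stabilizer, |C_G(xy²)| = |G| / |conj. class of xy²| = 20 / 5 = 4.
The 4 elements commuting with xy² are {e, x²y, xy², x⁴y³}.

Answer: {e, x²y, xy², x⁴y³}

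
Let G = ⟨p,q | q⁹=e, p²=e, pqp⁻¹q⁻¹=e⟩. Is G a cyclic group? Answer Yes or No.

|G| = 18. The element pq has order 18 (its powers give 18 distinct elements), so ⟨pq⟩ = G and G is cyclic.

Answer: Yes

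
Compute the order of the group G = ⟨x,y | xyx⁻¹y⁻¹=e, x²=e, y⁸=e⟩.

Enumerate words in the generators, reducing via the relations: the distinct elements are
  {e, x, y, xy, y², y³, y⁴, y⁵, y⁶, y⁷, xy², xy³, xy⁴, xy⁵, xy⁶, xy⁷}.
No further products give new elements, so |G| = 16.

Answer: 16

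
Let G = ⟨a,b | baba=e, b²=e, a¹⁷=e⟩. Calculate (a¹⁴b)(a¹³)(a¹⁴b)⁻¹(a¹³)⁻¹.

[(a¹⁴b), (a¹³)] = (a¹⁴b)·(a¹³)·(a¹⁴b)⁻¹·(a¹³)⁻¹.
  (a¹⁴b) · (a¹³) = ab
  (ab) · (a¹⁴b) = a⁴
  (a⁴) · (a⁴) = a⁸

Answer: a⁸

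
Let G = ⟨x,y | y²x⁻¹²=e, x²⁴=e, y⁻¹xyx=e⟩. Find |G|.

Enumerate words in the generators, reducing via the relations: the distinct elements are
  {e, x, y, xy, x², x³, x⁴, x⁵, x⁶, x⁷, x⁸, x⁹, x²y, x²², x²³, x²¹, x²⁰, x³y, x¹², x¹³, x¹¹, x¹⁰, x¹⁴, x¹⁵, x¹⁶, x¹⁷, x¹⁸, x¹⁹, x⁴y, x⁵y, x⁶y, x⁷y, x⁸y, x⁹y, y⁻¹, xy⁻¹, x¹¹y, x¹⁰y, x²y⁻¹, x³y⁻¹, x⁴y⁻¹, x⁵y⁻¹, x⁶y⁻¹, x⁷y⁻¹, x⁸y⁻¹, x⁹y⁻¹, x¹¹y⁻¹, x¹⁰y⁻¹}.
No further products give new elements, so |G| = 48.

Answer: 48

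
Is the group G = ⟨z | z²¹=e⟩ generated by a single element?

|G| = 21. The element z has order 21 (its powers give 21 distinct elements), so ⟨z⟩ = G and G is cyclic.

Answer: Yes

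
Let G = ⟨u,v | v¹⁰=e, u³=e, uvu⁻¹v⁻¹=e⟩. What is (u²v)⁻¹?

The order of (u²v) is 30 (smallest k with (u²v)ᵏ = e), so (u²v)⁻¹ = (u²v)²⁹ = uv⁹.
Check: (u²v) · (uv⁹) → (u²v) · u = v;   v · v⁹ = e, giving e as required.

Answer: uv⁹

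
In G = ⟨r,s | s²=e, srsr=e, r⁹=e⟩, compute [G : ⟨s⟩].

First find ord(s) by computing successive powers:
  s¹ = s, s² = e.
So |⟨s⟩| = ord(s) = 2. With |G| = 18, by Lagrange [G : ⟨s⟩] = 18/2 = 9.

Answer: 9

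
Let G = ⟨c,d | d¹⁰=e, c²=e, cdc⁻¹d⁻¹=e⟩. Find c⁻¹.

The order of c is 2 (smallest k with cᵏ = e), so c⁻¹ = c¹ = c.
Check: c · c → c · c = e, giving e as required.

Answer: c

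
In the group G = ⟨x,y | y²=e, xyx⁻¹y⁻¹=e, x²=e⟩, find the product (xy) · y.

Compute (xy) · y by multiplying left to right and reducing via the relations at each step:
  (xy) · y = x

Answer: x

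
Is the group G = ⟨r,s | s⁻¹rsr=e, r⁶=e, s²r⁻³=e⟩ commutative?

r·s = rs but s·r = r²s⁻¹, so r·s ≠ s·r and G is not abelian.

Answer: No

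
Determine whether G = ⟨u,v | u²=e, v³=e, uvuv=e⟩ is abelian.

u·v = uv but v·u = uv², so u·v ≠ v·u and G is not abelian.

Answer: No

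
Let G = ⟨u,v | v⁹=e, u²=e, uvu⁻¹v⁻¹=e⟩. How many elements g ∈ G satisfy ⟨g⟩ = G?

G is cyclic of order 18. An element generates G iff its order is 18, and a cyclic group of order 18 has exactly φ(18) = 6 such elements.

Answer: 6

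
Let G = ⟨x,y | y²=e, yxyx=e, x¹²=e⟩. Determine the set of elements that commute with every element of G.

An element z ∈ Z(G) iff z commutes with every generator.
For example x⁶ is central: (x⁶)·x = x⁷ = x·(x⁶); (x⁶)·y = x⁶y = y·(x⁶).
Whereas x ∉ Z(G) since x·y = xy ≠ x¹¹y = y·x.
Checking each of the 24 elements this way gives Z(G) = {e, x⁶}, of order 2.

Answer: {e, x⁶}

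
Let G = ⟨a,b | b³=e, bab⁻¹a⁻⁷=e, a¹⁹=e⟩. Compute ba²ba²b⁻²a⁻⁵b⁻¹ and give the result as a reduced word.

Multiply left to right, reducing at each step:
  b · a² = a¹⁴b
  (a¹⁴b) · b = a¹⁴b²
  (a¹⁴b²) · a² = a¹⁷b²
  (a¹⁷b²) · b⁻² = a¹⁷
  (a¹⁷) · a⁻⁵ = a¹²
  (a¹²) · b⁻¹ = a¹²b²

Answer: a¹²b²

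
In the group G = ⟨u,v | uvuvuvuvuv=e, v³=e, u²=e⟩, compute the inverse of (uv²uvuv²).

The order of (uv²uvuv²) is 3 (smallest k with (uv²uvuv²)ᵏ = e), so (uv²uvuv²)⁻¹ = (uv²uvuv²)² = vuv²uvu.
Check: (uv²uvuv²) · (vuv²uvu) → (uv²uvuv²) · v = uv²uvu;   (uv²uvu) · u = uv²uv;   (uv²uv) · v² = uv²u;   (uv²u) · u = uv²;   (uv²) · v = u;   u · u = e, giving e as required.

Answer: vuv²uvu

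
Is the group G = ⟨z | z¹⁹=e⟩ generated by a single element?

|G| = 19. The element z has order 19 (its powers give 19 distinct elements), so ⟨z⟩ = G and G is cyclic.

Answer: Yes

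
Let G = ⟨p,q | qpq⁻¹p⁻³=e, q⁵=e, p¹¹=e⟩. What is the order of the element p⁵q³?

Compute successive powers until reaching e:
  (p⁵q³)¹ = p⁵q³, (p⁵q³)² = p⁸q, (p⁵q³)³ = pq⁴, (p⁵q³)⁴ = p¹⁰q², (p⁵q³)⁵ = e.
The smallest positive k with (p⁵q³)ᵏ = e is 5.

Answer: 5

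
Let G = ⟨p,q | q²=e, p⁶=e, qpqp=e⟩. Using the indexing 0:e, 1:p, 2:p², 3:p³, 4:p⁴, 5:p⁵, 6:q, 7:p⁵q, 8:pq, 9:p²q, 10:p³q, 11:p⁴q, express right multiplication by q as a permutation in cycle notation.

(0 6)(1 8)(2 9)(3 10)(4 11)(5 7)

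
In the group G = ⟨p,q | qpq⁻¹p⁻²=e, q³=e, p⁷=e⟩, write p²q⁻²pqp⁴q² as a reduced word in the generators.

Multiply left to right, reducing at each step:
  (p²) · q⁻² = p²q
  (p²q) · p = p⁴q
  (p⁴q) · q = p⁴q²
  (p⁴q²) · p⁴ = p⁶q²
  (p⁶q²) · q² = p⁶q

Answer: p⁶q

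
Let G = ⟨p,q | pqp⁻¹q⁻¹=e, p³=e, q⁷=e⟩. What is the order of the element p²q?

Compute successive powers until reaching e:
  (p²q)¹ = p²q, (p²q)² = pq², (p²q)³ = q³, (p²q)⁴ = p²q⁴, (p²q)⁵ = pq⁵, (p²q)⁶ = q⁶, (p²q)⁷ = p², (p²q)⁸ = pq, (p²q)⁹ = q², (p²q)¹⁰ = p²q³, (p²q)¹¹ = pq⁴, (p²q)¹² = q⁵, (p²q)¹³ = p²q⁶, (p²q)¹⁴ = p, (p²q)¹⁵ = q, (p²q)¹⁶ = p²q², (p²q)¹⁷ = pq³, (p²q)¹⁸ = q⁴, (p²q)¹⁹ = p²q⁵, (p²q)²⁰ = pq⁶, (p²q)²¹ = e.
The smallest positive k with (p²q)ᵏ = e is 21.

Answer: 21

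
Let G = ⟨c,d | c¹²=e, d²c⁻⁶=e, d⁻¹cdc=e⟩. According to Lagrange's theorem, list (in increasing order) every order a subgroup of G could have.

|G| = 24 = 2³ · 3. By Lagrange's theorem the order of any subgroup divides 24; the divisors of 24 are 1, 2, 3, 4, 6, 8, 12, 24.

Answer: 1, 2, 3, 4, 6, 8, 12, 24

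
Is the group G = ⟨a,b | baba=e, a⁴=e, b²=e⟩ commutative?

a·b = ab but b·a = a³b, so a·b ≠ b·a and G is not abelian.

Answer: No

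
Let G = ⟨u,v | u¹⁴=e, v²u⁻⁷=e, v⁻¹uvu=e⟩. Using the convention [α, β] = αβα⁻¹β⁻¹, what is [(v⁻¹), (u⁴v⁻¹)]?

[(v⁻¹), (u⁴v⁻¹)] = (v⁻¹)·(u⁴v⁻¹)·(v⁻¹)⁻¹·(u⁴v⁻¹)⁻¹.
  (v⁻¹) · (u⁴v⁻¹) = u³
  (u³) · v = u³v
  (u³v) · (u⁴v) = u⁶

Answer: u⁶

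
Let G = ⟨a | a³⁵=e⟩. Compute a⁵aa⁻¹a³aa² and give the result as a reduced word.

Multiply left to right, reducing at each step:
  (a⁵) · a = a⁶
  (a⁶) · a⁻¹ = a⁵
  (a⁵) · a³ = a⁸
  (a⁸) · a = a⁹
  (a⁹) · a² = a¹¹

Answer: a¹¹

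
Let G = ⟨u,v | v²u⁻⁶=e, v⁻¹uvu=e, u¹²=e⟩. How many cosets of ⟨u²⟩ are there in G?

First find ord(u²) by computing successive powers:
  (u²)¹ = u², (u²)² = u⁴, (u²)³ = u⁶, (u²)⁴ = u⁸, (u²)⁵ = u¹⁰, (u²)⁶ = e.
So |⟨u²⟩| = ord(u²) = 6. With |G| = 24, by Lagrange [G : ⟨u²⟩] = 24/6 = 4.

Answer: 4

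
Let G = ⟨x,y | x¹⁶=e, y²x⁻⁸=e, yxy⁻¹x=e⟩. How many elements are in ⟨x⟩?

|⟨x⟩| equals the order of x. Compute successive powers until reaching e:
  x¹ = x, x² = x², x³ = x³, x⁴ = x⁴, x⁵ = x⁵, x⁶ = x⁶, x⁷ = x⁷, x⁸ = x⁸, x⁹ = x⁹, x¹⁰ = x¹⁰, x¹¹ = x¹¹, x¹² = x¹², x¹³ = x¹³, x¹⁴ = x¹⁴, x¹⁵ = x¹⁵, x¹⁶ = e.
The smallest positive k with xᵏ = e is 16, so |⟨x⟩| = 16.

Answer: 16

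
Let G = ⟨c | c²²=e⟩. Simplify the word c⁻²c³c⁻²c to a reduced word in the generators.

Multiply left to right, reducing at each step:
  (c²⁰) · c³ = c
  c · c⁻² = c²¹
  (c²¹) · c = e

Answer: e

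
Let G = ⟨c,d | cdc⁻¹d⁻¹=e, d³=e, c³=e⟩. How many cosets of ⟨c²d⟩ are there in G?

First find ord(c²d) by computing successive powers:
  (c²d)¹ = c²d, (c²d)² = cd², (c²d)³ = e.
So |⟨c²d⟩| = ord(c²d) = 3. With |G| = 9, by Lagrange [G : ⟨c²d⟩] = 9/3 = 3.

Answer: 3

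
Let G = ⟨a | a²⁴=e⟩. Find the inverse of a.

The order of a is 24 (smallest k with aᵏ = e), so a⁻¹ = a²³ = a²³.
Check: a · (a²³) → a · a²³ = e, giving e as required.

Answer: a²³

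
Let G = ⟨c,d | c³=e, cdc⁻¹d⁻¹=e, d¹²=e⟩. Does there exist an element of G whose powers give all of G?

|G| = 36, but the maximum element order in G is 12 < 36. No single element generates all of G, so G is not cyclic.

Answer: No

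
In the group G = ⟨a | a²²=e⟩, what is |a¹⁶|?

Compute successive powers until reaching e:
  (a¹⁶)¹ = a¹⁶, (a¹⁶)² = a¹⁰, (a¹⁶)³ = a⁴, (a¹⁶)⁴ = a²⁰, (a¹⁶)⁵ = a¹⁴, (a¹⁶)⁶ = a⁸, (a¹⁶)⁷ = a², (a¹⁶)⁸ = a¹⁸, (a¹⁶)⁹ = a¹², (a¹⁶)¹⁰ = a⁶, (a¹⁶)¹¹ = e.
The smallest positive k with (a¹⁶)ᵏ = e is 11.

Answer: 11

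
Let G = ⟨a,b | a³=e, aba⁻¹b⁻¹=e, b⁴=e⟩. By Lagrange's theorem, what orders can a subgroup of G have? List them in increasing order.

|G| = 12 = 2² · 3. By Lagrange's theorem the order of any subgroup divides 12; the divisors of 12 are 1, 2, 3, 4, 6, 12.

Answer: 1, 2, 3, 4, 6, 12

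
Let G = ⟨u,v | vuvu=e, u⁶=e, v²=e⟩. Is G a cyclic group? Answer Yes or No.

Every cyclic group is abelian. But u·v = uv while v·u = u⁵v, so u·v ≠ v·u and G is not abelian. Hence G is not cyclic.

Answer: No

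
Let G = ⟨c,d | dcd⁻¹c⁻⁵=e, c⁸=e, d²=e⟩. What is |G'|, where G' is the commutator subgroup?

G' = [G, G] is generated by all commutators. The generator-pair commutators are: [c, d] = c⁴.
The subgroup they normally generate is {e, c⁴}, of order 2.
Check: |G/G'| = 16/2 = 8 is the order of the abelianisation.

Answer: 2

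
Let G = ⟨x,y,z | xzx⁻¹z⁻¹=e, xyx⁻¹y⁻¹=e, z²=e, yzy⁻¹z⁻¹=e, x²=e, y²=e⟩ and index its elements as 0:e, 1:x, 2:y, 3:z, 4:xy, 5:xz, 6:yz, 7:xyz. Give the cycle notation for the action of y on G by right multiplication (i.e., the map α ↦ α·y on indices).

(0 2)(1 4)(3 6)(5 7)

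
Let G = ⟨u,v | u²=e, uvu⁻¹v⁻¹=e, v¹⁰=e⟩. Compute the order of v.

Compute successive powers until reaching e:
  v¹ = v, v² = v², v³ = v³, v⁴ = v⁴, v⁵ = v⁵, v⁶ = v⁶, v⁷ = v⁷, v⁸ = v⁸, v⁹ = v⁹, v¹⁰ = e.
The smallest positive k with vᵏ = e is 10.

Answer: 10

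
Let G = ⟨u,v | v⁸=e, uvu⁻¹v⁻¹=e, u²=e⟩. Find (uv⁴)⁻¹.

The order of (uv⁴) is 2 (smallest k with (uv⁴)ᵏ = e), so (uv⁴)⁻¹ = (uv⁴)¹ = uv⁴.
Check: (uv⁴) · (uv⁴) → (uv⁴) · u = v⁴;   (v⁴) · v⁴ = e, giving e as required.

Answer: uv⁴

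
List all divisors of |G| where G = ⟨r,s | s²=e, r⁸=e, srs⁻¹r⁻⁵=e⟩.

|G| = 16 = 2⁴. By Lagrange's theorem the order of any subgroup divides 16; the divisors of 16 are 1, 2, 4, 8, 16.

Answer: 1, 2, 4, 8, 16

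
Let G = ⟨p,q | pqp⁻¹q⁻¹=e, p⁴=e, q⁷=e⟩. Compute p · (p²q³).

Compute p · (p²q³) by multiplying left to right and reducing via the relations at each step:
  p · p² = p³
  (p³) · q³ = p³q³

Answer: p³q³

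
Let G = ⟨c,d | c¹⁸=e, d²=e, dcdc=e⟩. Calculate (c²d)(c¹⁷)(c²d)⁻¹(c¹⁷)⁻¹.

[(c²d), (c¹⁷)] = (c²d)·(c¹⁷)·(c²d)⁻¹·(c¹⁷)⁻¹.
  (c²d) · (c¹⁷) = c³d
  (c³d) · (c²d) = c
  c · c = c²

Answer: c²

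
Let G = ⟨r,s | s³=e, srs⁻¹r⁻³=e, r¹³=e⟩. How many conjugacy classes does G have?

The conjugacy classes (representative and size) are:
  [e] (size 1), [r] (size 3), [r⁵] (size 3), [r¹⁰] (size 3), [r⁸] (size 3), [r¹⁰s] (size 13), [r⁷s²] (size 13).
Class equation: 1 + 3 + 3 + 3 + 3 + 13 + 13 = 39 = |G|. So G has 7 conjugacy classes.

Answer: 7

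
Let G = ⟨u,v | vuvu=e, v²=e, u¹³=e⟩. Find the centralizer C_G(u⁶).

⟨u⁶⟩ ⊆ C_G(u⁶) since powers of u⁶ commute with u⁶; so |C_G(u⁶)| ≥ |⟨u⁶⟩| = 13.
By orbit–stabilizer, |C_G(u⁶)| = |G| / |conj. class of u⁶| = 26 / 2 = 13.
The 13 elements commuting with u⁶ are {e, u, u², u³, u⁴, u⁵, u⁶, u⁷, u⁸, u⁹, u¹⁰, u¹¹, u¹²}.

Answer: {e, u, u², u³, u⁴, u⁵, u⁶, u⁷, u⁸, u⁹, u¹⁰, u¹¹, u¹²}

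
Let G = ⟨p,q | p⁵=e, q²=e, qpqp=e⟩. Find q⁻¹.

The order of q is 2 (smallest k with qᵏ = e), so q⁻¹ = q¹ = q.
Check: q · q → q · q = e, giving e as required.

Answer: q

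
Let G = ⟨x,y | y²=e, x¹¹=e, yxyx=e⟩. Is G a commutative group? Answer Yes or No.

x·y = xy but y·x = x¹⁰y, so x·y ≠ y·x and G is not abelian.

Answer: No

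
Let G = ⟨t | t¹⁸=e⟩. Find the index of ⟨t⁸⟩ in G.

First find ord(t⁸) by computing successive powers:
  (t⁸)¹ = t⁸, (t⁸)² = t¹⁶, (t⁸)³ = t⁶, (t⁸)⁴ = t¹⁴, (t⁸)⁵ = t⁴, (t⁸)⁶ = t¹², (t⁸)⁷ = t², (t⁸)⁸ = t¹⁰, (t⁸)⁹ = e.
So |⟨t⁸⟩| = ord(t⁸) = 9. With |G| = 18, by Lagrange [G : ⟨t⁸⟩] = 18/9 = 2.

Answer: 2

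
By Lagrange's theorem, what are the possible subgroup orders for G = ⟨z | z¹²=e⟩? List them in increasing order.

|G| = 12 = 2² · 3. By Lagrange's theorem the order of any subgroup divides 12; the divisors of 12 are 1, 2, 3, 4, 6, 12.

Answer: 1, 2, 3, 4, 6, 12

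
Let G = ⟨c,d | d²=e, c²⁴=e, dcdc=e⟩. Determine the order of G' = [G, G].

G' = [G, G] is generated by all commutators. The generator-pair commutators are: [c, d] = c².
The subgroup they normally generate is {e, c², c⁴, c⁶, c⁸, c¹⁰, c¹², c¹⁴, c¹⁶, c¹⁸, c²⁰, c²²}, of order 12.
Check: |G/G'| = 48/12 = 4 is the order of the abelianisation.

Answer: 12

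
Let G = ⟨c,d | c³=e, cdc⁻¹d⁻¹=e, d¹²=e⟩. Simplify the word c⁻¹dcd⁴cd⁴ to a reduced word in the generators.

Multiply left to right, reducing at each step:
  (c²) · d = c²d
  (c²d) · c = d
  d · d⁴ = d⁵
  (d⁵) · c = cd⁵
  (cd⁵) · d⁴ = cd⁹

Answer: cd⁹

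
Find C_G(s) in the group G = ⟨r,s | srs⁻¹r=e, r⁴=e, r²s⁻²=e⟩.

⟨s⟩ ⊆ C_G(s) since powers of s commute with s; so |C_G(s)| ≥ |⟨s⟩| = 4.
By orbit–stabilizer, |C_G(s)| = |G| / |conj. class of s| = 8 / 2 = 4.
The 4 elements commuting with s are {e, r², s, s⁻¹}.

Answer: {e, r², s, s⁻¹}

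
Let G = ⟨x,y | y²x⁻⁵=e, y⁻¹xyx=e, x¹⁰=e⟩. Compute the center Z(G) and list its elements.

An element z ∈ Z(G) iff z commutes with every generator.
For example x⁵ is central: (x⁵)·x = x⁶ = x·(x⁵); (x⁵)·y = y⁻¹ = y·(x⁵).
Whereas x ∉ Z(G) since x·y = xy ≠ x⁴y⁻¹ = y·x.
Checking each of the 20 elements this way gives Z(G) = {e, x⁵}, of order 2.

Answer: {e, x⁵}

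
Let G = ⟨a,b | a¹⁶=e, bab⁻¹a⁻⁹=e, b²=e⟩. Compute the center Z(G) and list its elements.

An element z ∈ Z(G) iff z commutes with every generator.
For example a² is central: (a²)·a = a³ = a·(a²); (a²)·b = a²b = b·(a²).
Whereas a ∉ Z(G) since a·b = ab ≠ a⁹b = b·a.
Checking each of the 32 elements this way gives Z(G) = {e, a², a⁴, a⁶, a⁸, a¹⁰, a¹², a¹⁴}, of order 8.

Answer: {e, a², a⁴, a⁶, a⁸, a¹⁰, a¹², a¹⁴}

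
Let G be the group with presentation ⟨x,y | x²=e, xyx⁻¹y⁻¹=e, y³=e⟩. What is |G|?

Enumerate words in the generators, reducing via the relations: the distinct elements are
  {e, x, y, xy, y², xy²}.
No further products give new elements, so |G| = 6.

Answer: 6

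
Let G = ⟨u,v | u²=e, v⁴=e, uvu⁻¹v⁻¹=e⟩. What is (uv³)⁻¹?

The order of (uv³) is 4 (smallest k with (uv³)ᵏ = e), so (uv³)⁻¹ = (uv³)³ = uv.
Check: (uv³) · (uv) → (uv³) · u = v³;   (v³) · v = e, giving e as required.

Answer: uv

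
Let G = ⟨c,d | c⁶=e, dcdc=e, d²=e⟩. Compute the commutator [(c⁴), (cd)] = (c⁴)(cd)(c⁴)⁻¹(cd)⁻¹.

[(c⁴), (cd)] = (c⁴)·(cd)·(c⁴)⁻¹·(cd)⁻¹.
  (c⁴) · (cd) = c⁵d
  (c⁵d) · (c²) = c³d
  (c³d) · (cd) = c²

Answer: c²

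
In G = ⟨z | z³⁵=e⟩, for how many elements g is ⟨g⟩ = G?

G is cyclic of order 35. An element generates G iff its order is 35, and a cyclic group of order 35 has exactly φ(35) = 24 such elements.

Answer: 24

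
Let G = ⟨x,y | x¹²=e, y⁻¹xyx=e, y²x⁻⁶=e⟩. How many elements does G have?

Enumerate words in the generators, reducing via the relations: the distinct elements are
  {e, x, y, xy, x², x³, x⁴, x⁵, x⁶, x⁷, x⁸, x⁹, x²y, x³y, x¹¹, x¹⁰, x⁴y, x⁵y, y⁻¹, xy⁻¹, x²y⁻¹, x³y⁻¹, x⁴y⁻¹, x⁵y⁻¹}.
No further products give new elements, so |G| = 24.

Answer: 24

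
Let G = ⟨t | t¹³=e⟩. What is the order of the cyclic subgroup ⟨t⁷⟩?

|⟨t⁷⟩| equals the order of t⁷. Compute successive powers until reaching e:
  (t⁷)¹ = t⁷, (t⁷)² = t, (t⁷)³ = t⁸, (t⁷)⁴ = t², (t⁷)⁵ = t⁹, (t⁷)⁶ = t³, (t⁷)⁷ = t¹⁰, (t⁷)⁸ = t⁴, (t⁷)⁹ = t¹¹, (t⁷)¹⁰ = t⁵, (t⁷)¹¹ = t¹², (t⁷)¹² = t⁶, (t⁷)¹³ = e.
The smallest positive k with (t⁷)ᵏ = e is 13, so |⟨t⁷⟩| = 13.

Answer: 13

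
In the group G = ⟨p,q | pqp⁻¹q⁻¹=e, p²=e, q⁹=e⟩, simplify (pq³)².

Compute successive powers of (pq³), reducing at each step:
  (pq³)²: (pq³) · p = q³;   (q³) · q³ = q⁶

Answer: q⁶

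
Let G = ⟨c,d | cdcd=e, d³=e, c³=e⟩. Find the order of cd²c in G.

Compute successive powers until reaching e:
  (cd²c)¹ = cd²c, (cd²c)² = e.
The smallest positive k with (cd²c)ᵏ = e is 2.

Answer: 2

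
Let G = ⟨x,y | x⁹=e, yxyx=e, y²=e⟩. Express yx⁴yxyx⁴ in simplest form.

Multiply left to right, reducing at each step:
  y · x⁴ = x⁵y
  (x⁵y) · y = x⁵
  (x⁵) · x = x⁶
  (x⁶) · y = x⁶y
  (x⁶y) · x⁴ = x²y

Answer: x²y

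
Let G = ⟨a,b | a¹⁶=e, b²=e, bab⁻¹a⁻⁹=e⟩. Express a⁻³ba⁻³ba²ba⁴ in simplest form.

Multiply left to right, reducing at each step:
  (a¹³) · b = a¹³b
  (a¹³b) · a⁻³ = a²b
  (a²b) · b = a²
  (a²) · a² = a⁴
  (a⁴) · b = a⁴b
  (a⁴b) · a⁴ = a⁸b

Answer: a⁸b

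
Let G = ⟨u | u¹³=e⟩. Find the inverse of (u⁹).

The order of (u⁹) is 13 (smallest k with (u⁹)ᵏ = e), so (u⁹)⁻¹ = (u⁹)¹² = u⁴.
Check: (u⁹) · (u⁴) → (u⁹) · u⁴ = e, giving e as required.

Answer: u⁴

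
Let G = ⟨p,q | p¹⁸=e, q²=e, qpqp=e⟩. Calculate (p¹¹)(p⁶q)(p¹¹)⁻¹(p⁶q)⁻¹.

[(p¹¹), (p⁶q)] = (p¹¹)·(p⁶q)·(p¹¹)⁻¹·(p⁶q)⁻¹.
  (p¹¹) · (p⁶q) = p¹⁷q
  (p¹⁷q) · (p⁷) = p¹⁰q
  (p¹⁰q) · (p⁶q) = p⁴

Answer: p⁴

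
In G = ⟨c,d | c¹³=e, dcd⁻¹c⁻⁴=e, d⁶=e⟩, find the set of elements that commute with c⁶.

⟨c⁶⟩ ⊆ C_G(c⁶) since powers of c⁶ commute with c⁶; so |C_G(c⁶)| ≥ |⟨c⁶⟩| = 13.
By orbit–stabilizer, |C_G(c⁶)| = |G| / |conj. class of c⁶| = 78 / 6 = 13.
The 13 elements commuting with c⁶ are {e, c, c², c³, c⁴, c⁵, c⁶, c⁷, c⁸, c⁹, c¹⁰, c¹¹, c¹²}.

Answer: {e, c, c², c³, c⁴, c⁵, c⁶, c⁷, c⁸, c⁹, c¹⁰, c¹¹, c¹²}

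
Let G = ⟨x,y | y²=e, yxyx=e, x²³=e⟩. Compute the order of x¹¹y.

Compute successive powers until reaching e:
  (x¹¹y)¹ = x¹¹y, (x¹¹y)² = e.
The smallest positive k with (x¹¹y)ᵏ = e is 2.

Answer: 2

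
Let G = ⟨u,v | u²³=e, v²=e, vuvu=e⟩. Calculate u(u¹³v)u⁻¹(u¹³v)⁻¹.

[u, (u¹³v)] = u·(u¹³v)·u⁻¹·(u¹³v)⁻¹.
  u · (u¹³v) = u¹⁴v
  (u¹⁴v) · (u²²) = u¹⁵v
  (u¹⁵v) · (u¹³v) = u²

Answer: u²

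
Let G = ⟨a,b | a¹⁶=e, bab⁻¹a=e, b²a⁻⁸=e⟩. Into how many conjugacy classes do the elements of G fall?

The conjugacy classes (representative and size) are:
  [e] (size 1), [a] (size 2), [a¹⁴] (size 2), [a¹³] (size 2), [a¹²] (size 2), [a⁵] (size 2), [a¹⁰] (size 2), [a⁷] (size 2), [a⁸] (size 1), [b⁻¹] (size 8), [a⁷b⁻¹] (size 8).
Class equation: 1 + 2 + 2 + 2 + 2 + 2 + 2 + 2 + 1 + 8 + 8 = 32 = |G|. So G has 11 conjugacy classes.

Answer: 11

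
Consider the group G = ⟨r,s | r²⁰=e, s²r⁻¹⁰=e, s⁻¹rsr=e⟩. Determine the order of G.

Enumerate words in the generators, reducing via the relations: the distinct elements are
  {e, r, s, rs, r², r³, r⁴, r⁵, r⁶, r⁷, r⁸, r⁹, r²s, r³s, r¹², r¹³, r¹¹, r¹⁰, r¹⁴, r¹⁵, r¹⁶, r¹⁷, r¹⁸, r¹⁹, r⁴s, r⁵s, r⁶s, r⁷s, r⁸s, r⁹s, s⁻¹, rs⁻¹, r²s⁻¹, r³s⁻¹, r⁴s⁻¹, r⁵s⁻¹, r⁶s⁻¹, r⁷s⁻¹, r⁸s⁻¹, r⁹s⁻¹}.
No further products give new elements, so |G| = 40.

Answer: 40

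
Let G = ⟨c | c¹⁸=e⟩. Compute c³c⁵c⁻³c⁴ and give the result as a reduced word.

Multiply left to right, reducing at each step:
  (c³) · c⁵ = c⁸
  (c⁸) · c⁻³ = c⁵
  (c⁵) · c⁴ = c⁹

Answer: c⁹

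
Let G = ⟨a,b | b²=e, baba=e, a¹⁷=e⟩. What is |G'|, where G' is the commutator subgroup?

G' = [G, G] is generated by all commutators. The generator-pair commutators are: [a, b] = a².
The subgroup they normally generate is {e, a, a², a³, a⁴, a⁵, a⁶, a⁷, a⁸, a⁹, a¹⁰, a¹¹, a¹², a¹³, a¹⁴, a¹⁵, a¹⁶}, of order 17.
Check: |G/G'| = 34/17 = 2 is the order of the abelianisation.

Answer: 17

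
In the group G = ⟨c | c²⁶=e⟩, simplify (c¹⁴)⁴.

Compute successive powers of (c¹⁴), reducing at each step:
  (c¹⁴)²: (c¹⁴) · c¹⁴ = c²
  (c¹⁴)³: (c²) · c¹⁴ = c¹⁶
  (c¹⁴)⁴: (c¹⁶) · c¹⁴ = c⁴

Answer: c⁴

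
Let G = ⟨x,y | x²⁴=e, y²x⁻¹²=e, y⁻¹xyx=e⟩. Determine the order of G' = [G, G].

G' = [G, G] is generated by all commutators. The generator-pair commutators are: [x, y] = x².
The subgroup they normally generate is {e, x², x⁴, x⁶, x⁸, x¹⁰, x¹², x¹⁴, x¹⁶, x¹⁸, x²⁰, x²²}, of order 12.
Check: |G/G'| = 48/12 = 4 is the order of the abelianisation.

Answer: 12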